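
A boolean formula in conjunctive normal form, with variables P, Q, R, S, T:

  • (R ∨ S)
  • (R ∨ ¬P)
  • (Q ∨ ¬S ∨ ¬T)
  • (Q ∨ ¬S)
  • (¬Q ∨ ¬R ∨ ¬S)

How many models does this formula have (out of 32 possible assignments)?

Case analysis on S and Q:
  S=1, Q=1: remaining (P,R,T) ∈ {(0,0,0); (0,0,1)} — 2.
  S=1, Q=0: a clause becomes empty — 0.
  S=0, Q=1: remaining (P,R,T) ∈ {(0,1,0); (0,1,1); (1,1,0); (1,1,1)} — 4.
  S=0, Q=0: remaining (P,R,T) ∈ {(0,1,0); (0,1,1); (1,1,0); (1,1,1)} — 4.
Total: 2 + 0 + 4 + 4 = 10.

10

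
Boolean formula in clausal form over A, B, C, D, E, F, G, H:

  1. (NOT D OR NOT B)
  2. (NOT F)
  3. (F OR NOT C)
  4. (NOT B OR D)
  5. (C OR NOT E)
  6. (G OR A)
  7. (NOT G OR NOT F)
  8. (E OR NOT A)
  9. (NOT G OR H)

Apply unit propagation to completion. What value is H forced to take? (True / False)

Unit clause (NOT F) sets F = False.
(NOT C OR F): since F = False, the clause reduces to (NOT C). C = False.
From (C OR NOT E) and C = False: E = False.
In (E OR NOT A), E is now false; NOT A must hold, so A = False.
(A OR G): since A = False, the clause reduces to (G). G = True.
(H OR NOT G) with G = True leaves only H, so H = True.

True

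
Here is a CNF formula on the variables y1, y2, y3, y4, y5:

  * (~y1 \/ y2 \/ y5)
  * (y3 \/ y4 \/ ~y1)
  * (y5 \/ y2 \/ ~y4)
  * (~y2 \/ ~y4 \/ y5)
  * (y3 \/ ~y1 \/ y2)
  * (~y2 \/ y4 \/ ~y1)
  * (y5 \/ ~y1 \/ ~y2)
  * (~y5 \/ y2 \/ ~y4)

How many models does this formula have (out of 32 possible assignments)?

13

Case analysis on y2 and y1:
  y2=1, y1=1: remaining (y3,y4,y5) ∈ {(0,1,1); (1,1,1)} — 2.
  y2=1, y1=0: y3 free; 3 ways for (y4,y5) × 2^1 = 6.
  y2=0, y1=1: remaining (y3,y4,y5) ∈ {(1,0,1)} — 1.
  y2=0, y1=0: remaining (y3,y4,y5) ∈ {(0,0,0); (0,0,1); (1,0,0); (1,0,1)} — 4.
Total: 2 + 6 + 1 + 4 = 13.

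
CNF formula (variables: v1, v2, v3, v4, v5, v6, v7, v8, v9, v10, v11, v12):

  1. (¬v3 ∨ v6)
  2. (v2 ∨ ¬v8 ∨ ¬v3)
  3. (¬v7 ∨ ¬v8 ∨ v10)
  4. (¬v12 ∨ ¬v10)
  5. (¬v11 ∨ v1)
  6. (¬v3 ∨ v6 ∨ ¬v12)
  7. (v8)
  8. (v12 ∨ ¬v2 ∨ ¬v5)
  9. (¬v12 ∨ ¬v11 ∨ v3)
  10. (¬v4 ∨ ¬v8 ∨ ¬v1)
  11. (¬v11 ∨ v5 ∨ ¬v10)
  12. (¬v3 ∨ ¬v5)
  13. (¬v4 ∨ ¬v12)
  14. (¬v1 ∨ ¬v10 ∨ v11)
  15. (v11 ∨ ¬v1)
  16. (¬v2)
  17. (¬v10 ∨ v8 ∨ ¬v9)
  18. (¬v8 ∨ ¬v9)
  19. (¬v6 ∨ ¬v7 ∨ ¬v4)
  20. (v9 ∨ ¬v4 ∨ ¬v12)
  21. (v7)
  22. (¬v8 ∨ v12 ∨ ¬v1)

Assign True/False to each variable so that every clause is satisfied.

Unit propagation: (v8) forces v8 = True.
The clause (¬v2) is unit: v2 must be False.
The clause (¬v3) is unit: v3 must be False.
Unit propagation: (¬v9) forces v9 = False.
(v7) is a unit clause, so v7 = True.
The clause (v10) is unit: v10 must be True.
The clause (¬v12) is unit: v12 must be False.
(¬v1) is a unit clause, so v1 = False.
The clause (¬v11) is unit: v11 must be False.
v6 occurs only negated in the remaining clauses — set v6 = False.
v4, v5 are now unconstrained; take v4 = True, v5 = True.
Every clause has at least one true literal under this assignment.

v1=F, v2=F, v3=F, v4=T, v5=T, v6=F, v7=T, v8=T, v9=F, v10=T, v11=F, v12=F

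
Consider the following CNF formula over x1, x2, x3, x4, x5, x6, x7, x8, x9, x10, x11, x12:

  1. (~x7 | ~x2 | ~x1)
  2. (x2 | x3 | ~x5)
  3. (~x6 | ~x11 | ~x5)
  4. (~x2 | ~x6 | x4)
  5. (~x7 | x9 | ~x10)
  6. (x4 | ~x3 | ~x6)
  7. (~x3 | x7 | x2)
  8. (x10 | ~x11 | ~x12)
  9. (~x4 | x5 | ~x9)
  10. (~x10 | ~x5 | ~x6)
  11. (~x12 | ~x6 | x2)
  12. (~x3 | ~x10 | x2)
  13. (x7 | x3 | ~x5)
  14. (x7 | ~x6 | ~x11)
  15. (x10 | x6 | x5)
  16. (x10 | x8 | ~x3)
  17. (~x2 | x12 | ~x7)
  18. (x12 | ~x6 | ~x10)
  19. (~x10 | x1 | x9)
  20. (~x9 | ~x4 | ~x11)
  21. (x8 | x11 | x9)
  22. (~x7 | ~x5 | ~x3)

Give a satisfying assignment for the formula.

Set x1 = True and propagate.
Try x2 = True.
  then x7 is forced to False.
Try x3 = True.
The remaining clauses are satisfied by x4 = True, x5 = True, x6 = False, x8 = False, x9 = True, x10 = True, x11 = False, x12 = False.
Every clause has at least one true literal under this assignment.
Check each clause:
  1. (~x1 | ~x2 | ~x7) — ~x7 is true.
  2. (x2 | ~x5 | x3) — x3 is true.
  3. (~x6 | ~x11 | ~x5) — ~x6 is true.
  4. (x4 | ~x2 | ~x6) — ~x6 is true.
  5. (~x7 | ~x10 | x9) — ~x7 is true.
  6. (~x3 | x4 | ~x6) — ~x6 is true.
  7. (x2 | ~x3 | x7) — x2 is true.
  8. (~x12 | ~x11 | x10) — x10 is true.
  9. (~x9 | x5 | ~x4) — x5 is true.
  10. (~x6 | ~x10 | ~x5) — ~x6 is true.
  11. (~x6 | ~x12 | x2) — ~x6 is true.
  12. (~x10 | x2 | ~x3) — x2 is true.
  13. (x3 | x7 | ~x5) — x3 is true.
  14. (~x11 | ~x6 | x7) — ~x6 is true.
  15. (x6 | x10 | x5) — x10 is true.
  16. (~x3 | x8 | x10) — x10 is true.
  17. (x12 | ~x7 | ~x2) — ~x7 is true.
  18. (x12 | ~x6 | ~x10) — ~x6 is true.
  19. (x9 | ~x10 | x1) — x1 is true.
  20. (~x11 | ~x4 | ~x9) — ~x11 is true.
  21. (x11 | x9 | x8) — x9 is true.
  22. (~x3 | ~x5 | ~x7) — ~x7 is true.

x1=T, x2=T, x3=T, x4=T, x5=T, x6=F, x7=F, x8=F, x9=T, x10=T, x11=F, x12=F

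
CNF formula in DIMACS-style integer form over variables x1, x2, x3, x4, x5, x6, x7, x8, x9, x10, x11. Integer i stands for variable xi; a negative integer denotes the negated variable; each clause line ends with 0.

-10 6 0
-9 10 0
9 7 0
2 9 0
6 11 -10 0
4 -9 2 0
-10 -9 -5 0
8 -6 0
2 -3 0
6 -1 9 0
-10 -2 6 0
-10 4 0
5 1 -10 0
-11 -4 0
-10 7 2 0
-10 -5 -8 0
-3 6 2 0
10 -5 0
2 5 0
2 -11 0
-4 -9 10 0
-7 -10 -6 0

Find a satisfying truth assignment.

x1=0, x2=1, x3=0, x4=0, x5=0, x6=0, x7=1, x8=1, x9=0, x10=0, x11=0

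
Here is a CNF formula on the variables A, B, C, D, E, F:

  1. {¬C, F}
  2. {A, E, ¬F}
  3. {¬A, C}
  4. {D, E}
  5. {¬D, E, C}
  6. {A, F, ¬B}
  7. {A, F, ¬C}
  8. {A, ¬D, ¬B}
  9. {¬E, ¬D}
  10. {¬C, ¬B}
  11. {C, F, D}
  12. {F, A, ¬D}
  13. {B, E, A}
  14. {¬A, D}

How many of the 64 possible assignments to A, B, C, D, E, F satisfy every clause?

4

The models are:
  A=0 B=0 C=0 D=0 E=1 F=1
  A=0 B=0 C=1 D=0 E=1 F=1
  A=0 B=1 C=0 D=0 E=1 F=1
  A=1 B=0 C=1 D=1 E=0 F=1
Count: 4.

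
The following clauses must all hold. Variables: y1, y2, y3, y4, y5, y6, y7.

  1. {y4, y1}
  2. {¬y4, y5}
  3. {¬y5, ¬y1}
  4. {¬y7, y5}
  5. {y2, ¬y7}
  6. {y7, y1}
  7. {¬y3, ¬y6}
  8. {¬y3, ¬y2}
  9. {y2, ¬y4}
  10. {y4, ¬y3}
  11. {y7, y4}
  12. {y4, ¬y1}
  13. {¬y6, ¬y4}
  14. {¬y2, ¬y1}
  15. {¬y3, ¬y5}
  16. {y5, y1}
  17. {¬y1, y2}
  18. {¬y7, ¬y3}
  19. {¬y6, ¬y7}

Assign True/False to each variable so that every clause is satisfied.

y1 = False, y2 = True, y3 = False, y4 = True, y5 = True, y6 = False, y7 = True

Pure literal: y3 appears only negated; assign y3 = False.
y6 occurs only negated in the remaining clauses — set y6 = False.
Set y1 = False and propagate.
  then y4 is forced to True.
  then y5 is forced to True.
  then y7 is forced to True.
  then y2 is forced to True.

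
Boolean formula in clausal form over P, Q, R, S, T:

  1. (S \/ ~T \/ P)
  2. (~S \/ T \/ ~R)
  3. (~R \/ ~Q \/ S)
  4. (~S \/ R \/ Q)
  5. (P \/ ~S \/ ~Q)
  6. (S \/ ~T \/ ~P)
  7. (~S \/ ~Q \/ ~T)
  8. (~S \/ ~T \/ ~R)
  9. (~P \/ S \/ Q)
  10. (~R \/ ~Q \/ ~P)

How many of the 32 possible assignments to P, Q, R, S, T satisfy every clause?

5

The models are:
  P=0 Q=0 R=0 S=0 T=0
  P=0 Q=0 R=1 S=0 T=0
  P=0 Q=1 R=0 S=0 T=0
  P=1 Q=1 R=0 S=0 T=0
  P=1 Q=1 R=0 S=1 T=0
That's 5 in total.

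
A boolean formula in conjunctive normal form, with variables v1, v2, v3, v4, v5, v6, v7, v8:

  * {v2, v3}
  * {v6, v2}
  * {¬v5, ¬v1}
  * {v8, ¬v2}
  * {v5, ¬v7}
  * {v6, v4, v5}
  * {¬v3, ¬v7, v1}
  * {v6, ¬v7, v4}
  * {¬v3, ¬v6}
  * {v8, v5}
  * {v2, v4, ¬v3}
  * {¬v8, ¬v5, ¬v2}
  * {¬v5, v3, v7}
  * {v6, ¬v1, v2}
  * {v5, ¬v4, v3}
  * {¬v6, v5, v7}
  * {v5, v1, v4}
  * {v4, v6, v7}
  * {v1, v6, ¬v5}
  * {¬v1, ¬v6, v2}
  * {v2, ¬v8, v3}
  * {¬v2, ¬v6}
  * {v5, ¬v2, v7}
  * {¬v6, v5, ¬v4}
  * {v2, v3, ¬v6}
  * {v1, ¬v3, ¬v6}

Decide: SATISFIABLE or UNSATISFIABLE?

UNSATISFIABLE

v6 = True:
  propagation gives v3=False, v2=True; an empty clause results — contradiction.
v6 = False:
  propagation gives v2=True, v8=True, v5=False, v7=False; an empty clause results — contradiction.
Every branch closes, so no satisfying assignment exists.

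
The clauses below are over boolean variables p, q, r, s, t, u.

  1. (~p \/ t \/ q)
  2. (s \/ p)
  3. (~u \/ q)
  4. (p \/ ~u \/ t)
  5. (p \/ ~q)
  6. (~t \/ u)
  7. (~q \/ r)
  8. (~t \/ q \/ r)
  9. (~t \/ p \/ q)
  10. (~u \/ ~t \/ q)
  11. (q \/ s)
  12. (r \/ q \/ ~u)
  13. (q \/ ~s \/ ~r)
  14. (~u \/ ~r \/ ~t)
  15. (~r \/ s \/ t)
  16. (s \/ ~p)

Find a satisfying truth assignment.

p = T, q = T, r = T, s = T, t = F, u = T

Set p = True and propagate.
  then s is forced to True.
Set q = True and propagate.
  then r is forced to True.
Set t = False and propagate.
u is now unconstrained; take u = True.
Every clause has at least one true literal under this assignment.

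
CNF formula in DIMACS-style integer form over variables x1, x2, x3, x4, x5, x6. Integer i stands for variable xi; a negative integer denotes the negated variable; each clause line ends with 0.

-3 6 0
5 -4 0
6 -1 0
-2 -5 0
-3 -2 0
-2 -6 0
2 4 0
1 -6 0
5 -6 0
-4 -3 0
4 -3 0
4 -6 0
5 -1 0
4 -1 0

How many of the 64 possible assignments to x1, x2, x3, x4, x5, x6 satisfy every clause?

3

The models are:
  x1=F x2=F x3=F x4=T x5=T x6=F
  x1=F x2=T x3=F x4=F x5=F x6=F
  x1=T x2=F x3=F x4=T x5=T x6=T
Count: 3.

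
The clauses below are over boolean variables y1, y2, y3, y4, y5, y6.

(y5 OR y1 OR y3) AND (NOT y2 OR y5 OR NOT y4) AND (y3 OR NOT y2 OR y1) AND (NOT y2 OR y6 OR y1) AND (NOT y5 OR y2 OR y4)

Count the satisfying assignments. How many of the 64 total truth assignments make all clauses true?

35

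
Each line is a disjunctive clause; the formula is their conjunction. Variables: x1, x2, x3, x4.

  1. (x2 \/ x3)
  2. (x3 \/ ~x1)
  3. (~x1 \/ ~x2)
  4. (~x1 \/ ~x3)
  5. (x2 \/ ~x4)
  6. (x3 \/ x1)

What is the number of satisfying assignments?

3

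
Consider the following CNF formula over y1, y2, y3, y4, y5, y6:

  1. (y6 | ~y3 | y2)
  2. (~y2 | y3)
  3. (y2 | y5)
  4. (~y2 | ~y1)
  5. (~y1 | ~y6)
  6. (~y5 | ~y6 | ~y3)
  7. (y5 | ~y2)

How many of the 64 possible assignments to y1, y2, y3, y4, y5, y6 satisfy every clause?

8

Satisfying assignments:
  y1=0 y2=0 y3=0 y4=0 y5=1 y6=0
  y1=0 y2=0 y3=0 y4=0 y5=1 y6=1
  y1=0 y2=0 y3=0 y4=1 y5=1 y6=0
  y1=0 y2=0 y3=0 y4=1 y5=1 y6=1
  y1=0 y2=1 y3=1 y4=0 y5=1 y6=0
  y1=0 y2=1 y3=1 y4=1 y5=1 y6=0
  y1=1 y2=0 y3=0 y4=0 y5=1 y6=0
  y1=1 y2=0 y3=0 y4=1 y5=1 y6=0
That's 8 in total.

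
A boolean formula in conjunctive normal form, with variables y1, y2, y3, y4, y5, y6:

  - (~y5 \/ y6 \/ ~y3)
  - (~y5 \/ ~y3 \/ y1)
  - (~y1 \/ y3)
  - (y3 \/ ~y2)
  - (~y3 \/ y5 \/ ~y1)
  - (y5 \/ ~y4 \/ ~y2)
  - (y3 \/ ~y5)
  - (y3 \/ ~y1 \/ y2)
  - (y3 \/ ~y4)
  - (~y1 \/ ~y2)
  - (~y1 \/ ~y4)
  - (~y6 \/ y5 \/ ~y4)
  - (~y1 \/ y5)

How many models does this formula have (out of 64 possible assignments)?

8

Case analysis on y3 and y1:
  y3=1, y1=1: remaining (y2,y4,y5,y6) ∈ {(0,0,1,1)} — 1.
  y3=1, y1=0: 5 of the 16 assignments to (y2,y4,y5,y6) work.
  y3=0, y1=1: a clause becomes empty — 0.
  y3=0, y1=0: remaining (y2,y4,y5,y6) ∈ {(0,0,0,0); (0,0,0,1)} — 2.
Total: 1 + 5 + 0 + 2 = 8.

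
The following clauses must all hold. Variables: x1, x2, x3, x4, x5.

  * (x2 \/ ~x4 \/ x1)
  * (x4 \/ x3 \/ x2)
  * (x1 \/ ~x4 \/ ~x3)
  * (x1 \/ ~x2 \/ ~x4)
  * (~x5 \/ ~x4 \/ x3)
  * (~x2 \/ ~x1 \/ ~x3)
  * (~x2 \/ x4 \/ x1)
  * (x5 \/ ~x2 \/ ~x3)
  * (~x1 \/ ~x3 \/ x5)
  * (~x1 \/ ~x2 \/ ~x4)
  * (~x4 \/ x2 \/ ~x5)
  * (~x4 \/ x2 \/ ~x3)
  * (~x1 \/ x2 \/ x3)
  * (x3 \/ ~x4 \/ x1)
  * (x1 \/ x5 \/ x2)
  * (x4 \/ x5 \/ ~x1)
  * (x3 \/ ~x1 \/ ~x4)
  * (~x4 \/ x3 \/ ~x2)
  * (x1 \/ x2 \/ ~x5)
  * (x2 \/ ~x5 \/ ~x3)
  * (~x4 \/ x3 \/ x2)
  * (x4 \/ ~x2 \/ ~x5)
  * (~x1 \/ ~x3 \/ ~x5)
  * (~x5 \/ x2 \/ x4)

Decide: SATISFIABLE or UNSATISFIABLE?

UNSATISFIABLE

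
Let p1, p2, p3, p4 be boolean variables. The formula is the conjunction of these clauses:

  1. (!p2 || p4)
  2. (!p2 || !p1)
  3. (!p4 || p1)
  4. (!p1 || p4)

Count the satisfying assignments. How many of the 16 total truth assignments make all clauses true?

4

Satisfying assignments:
  p1=0 p2=0 p3=0 p4=0
  p1=0 p2=0 p3=1 p4=0
  p1=1 p2=0 p3=0 p4=1
  p1=1 p2=0 p3=1 p4=1
Count: 4.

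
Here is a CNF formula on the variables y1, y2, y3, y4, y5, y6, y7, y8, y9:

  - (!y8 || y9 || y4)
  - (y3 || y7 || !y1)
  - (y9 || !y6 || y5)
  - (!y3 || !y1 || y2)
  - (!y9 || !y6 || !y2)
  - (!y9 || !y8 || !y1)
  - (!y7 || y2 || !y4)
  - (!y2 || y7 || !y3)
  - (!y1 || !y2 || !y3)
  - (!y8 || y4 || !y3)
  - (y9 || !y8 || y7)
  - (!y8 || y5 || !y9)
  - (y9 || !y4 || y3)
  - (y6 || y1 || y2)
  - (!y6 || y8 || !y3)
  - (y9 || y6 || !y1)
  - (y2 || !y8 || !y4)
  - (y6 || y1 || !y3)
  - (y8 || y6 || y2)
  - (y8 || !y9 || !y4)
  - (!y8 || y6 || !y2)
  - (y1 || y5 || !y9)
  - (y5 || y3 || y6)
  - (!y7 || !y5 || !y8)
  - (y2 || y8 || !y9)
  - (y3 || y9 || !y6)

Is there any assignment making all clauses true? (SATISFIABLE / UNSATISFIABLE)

Branch on y1: take y1 = True.
Branch on y2: take y2 = True.
  then y3 is forced to False.
  then y7 is forced to True.
For the remaining variables, y4 = False, y5 = True, y6 = False, y8 = False, y9 = True works.
So y1=1, y2=1, y3=0, y4=0, y5=1, y6=0, y7=1, y8=0, y9=1 is a satisfying assignment.

SATISFIABLE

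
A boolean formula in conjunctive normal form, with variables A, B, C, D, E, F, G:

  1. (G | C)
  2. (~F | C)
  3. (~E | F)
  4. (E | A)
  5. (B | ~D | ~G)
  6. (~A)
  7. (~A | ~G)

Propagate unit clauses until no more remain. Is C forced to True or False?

True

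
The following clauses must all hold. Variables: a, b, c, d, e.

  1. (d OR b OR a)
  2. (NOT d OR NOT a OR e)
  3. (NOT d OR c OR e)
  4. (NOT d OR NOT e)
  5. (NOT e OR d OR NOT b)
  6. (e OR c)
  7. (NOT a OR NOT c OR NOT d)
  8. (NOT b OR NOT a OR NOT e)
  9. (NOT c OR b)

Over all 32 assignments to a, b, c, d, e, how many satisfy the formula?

The models are:
  a=F b=T c=T d=F e=F
  a=F b=T c=T d=T e=F
  a=T b=F c=F d=F e=T
  a=T b=T c=T d=F e=F
Count: 4.

4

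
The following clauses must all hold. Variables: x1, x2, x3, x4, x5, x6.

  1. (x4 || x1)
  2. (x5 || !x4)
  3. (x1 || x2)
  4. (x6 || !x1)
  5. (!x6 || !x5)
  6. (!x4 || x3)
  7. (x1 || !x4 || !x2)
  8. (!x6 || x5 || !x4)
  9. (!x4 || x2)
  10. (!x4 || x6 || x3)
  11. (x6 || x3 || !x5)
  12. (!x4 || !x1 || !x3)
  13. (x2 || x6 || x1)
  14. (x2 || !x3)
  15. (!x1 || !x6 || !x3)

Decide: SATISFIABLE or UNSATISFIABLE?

SATISFIABLE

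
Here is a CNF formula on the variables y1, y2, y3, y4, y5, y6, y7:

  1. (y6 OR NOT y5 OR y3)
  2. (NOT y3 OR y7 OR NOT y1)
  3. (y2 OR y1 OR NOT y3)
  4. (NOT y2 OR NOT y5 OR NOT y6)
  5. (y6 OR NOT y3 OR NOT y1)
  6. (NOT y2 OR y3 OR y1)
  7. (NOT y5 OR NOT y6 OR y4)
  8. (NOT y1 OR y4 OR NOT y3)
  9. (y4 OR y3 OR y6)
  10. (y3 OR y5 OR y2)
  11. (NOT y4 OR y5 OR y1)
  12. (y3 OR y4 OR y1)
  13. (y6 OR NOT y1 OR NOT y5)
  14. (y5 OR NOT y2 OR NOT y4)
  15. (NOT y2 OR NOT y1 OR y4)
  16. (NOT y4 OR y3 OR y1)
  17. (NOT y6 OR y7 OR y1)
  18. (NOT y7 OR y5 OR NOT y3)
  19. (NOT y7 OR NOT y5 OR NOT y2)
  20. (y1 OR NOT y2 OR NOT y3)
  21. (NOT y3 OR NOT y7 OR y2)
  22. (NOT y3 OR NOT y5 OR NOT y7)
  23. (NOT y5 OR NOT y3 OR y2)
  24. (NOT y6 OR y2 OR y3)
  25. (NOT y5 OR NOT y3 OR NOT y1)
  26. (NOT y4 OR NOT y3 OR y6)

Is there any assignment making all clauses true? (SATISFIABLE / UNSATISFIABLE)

UNSATISFIABLE

y3 = True:
  y1 = True:
    propagation gives y7=True, y6=True, y4=True, y5=True; an empty clause results — contradiction.
  y1 = False:
    propagation gives y2=True; an empty clause results — contradiction.
y3 = False:
  y5 = True:
    propagation gives y6=True, y2=False; an empty clause results — contradiction.
  y5 = False:
    propagation gives y2=True, y1=True, y4=False; an empty clause results — contradiction.
Every branch closes, so no satisfying assignment exists.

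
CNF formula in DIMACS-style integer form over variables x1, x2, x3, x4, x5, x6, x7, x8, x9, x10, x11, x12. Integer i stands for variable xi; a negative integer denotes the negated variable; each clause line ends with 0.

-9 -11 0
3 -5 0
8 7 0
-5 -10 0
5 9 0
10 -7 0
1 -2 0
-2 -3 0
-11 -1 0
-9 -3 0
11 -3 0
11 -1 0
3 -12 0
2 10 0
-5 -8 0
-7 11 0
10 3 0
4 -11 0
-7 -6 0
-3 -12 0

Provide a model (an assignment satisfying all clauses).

x1=False, x2=False, x3=False, x4=True, x5=False, x6=True, x7=False, x8=True, x9=True, x10=True, x11=False, x12=False

Check each clause:
  1. (~x9 \/ ~x11) — ~x11 is true.
  2. (~x5 \/ x3) — ~x5 is true.
  3. (x7 \/ x8) — x8 is true.
  4. (~x10 \/ ~x5) — ~x5 is true.
  5. (x5 \/ x9) — x9 is true.
  6. (~x7 \/ x10) — ~x7 is true.
  7. (~x2 \/ x1) — ~x2 is true.
  8. (~x2 \/ ~x3) — ~x3 is true.
  9. (~x1 \/ ~x11) — ~x11 is true.
  10. (~x3 \/ ~x9) — ~x3 is true.
  11. (~x3 \/ x11) — ~x3 is true.
  12. (x11 \/ ~x1) — ~x1 is true.
  13. (x3 \/ ~x12) — ~x12 is true.
  14. (x10 \/ x2) — x10 is true.
  15. (~x5 \/ ~x8) — ~x5 is true.
  16. (~x7 \/ x11) — ~x7 is true.
  17. (x10 \/ x3) — x10 is true.
  18. (~x11 \/ x4) — x4 is true.
  19. (~x6 \/ ~x7) — ~x7 is true.
  20. (~x12 \/ ~x3) — ~x12 is true.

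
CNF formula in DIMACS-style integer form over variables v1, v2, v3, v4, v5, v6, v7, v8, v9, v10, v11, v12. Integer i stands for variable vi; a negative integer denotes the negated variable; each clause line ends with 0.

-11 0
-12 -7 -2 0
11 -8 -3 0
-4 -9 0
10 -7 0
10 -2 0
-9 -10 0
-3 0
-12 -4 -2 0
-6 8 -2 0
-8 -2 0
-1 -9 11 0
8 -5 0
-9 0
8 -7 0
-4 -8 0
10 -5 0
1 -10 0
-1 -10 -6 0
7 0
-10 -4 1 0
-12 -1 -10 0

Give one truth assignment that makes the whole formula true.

Unit propagation: (¬v11) forces v11 = False.
The clause (¬v3) is unit: v3 must be False.
The clause (¬v9) is unit: v9 must be False.
Unit propagation: (v7) forces v7 = True.
Unit propagation: (v10) forces v10 = True.
The clause (v8) is unit: v8 must be True.
The clause (¬v2) is unit: v2 must be False.
(¬v4) is a unit clause, so v4 = False.
The clause (v1) is unit: v1 must be True.
(¬v6) is a unit clause, so v6 = False.
(¬v12) is a unit clause, so v12 = False.
v5 is now unconstrained; take v5 = False.
Every clause has at least one true literal under this assignment.

v1=T  v2=F  v3=F  v4=F  v5=F  v6=F  v7=T  v8=T  v9=F  v10=T  v11=F  v12=F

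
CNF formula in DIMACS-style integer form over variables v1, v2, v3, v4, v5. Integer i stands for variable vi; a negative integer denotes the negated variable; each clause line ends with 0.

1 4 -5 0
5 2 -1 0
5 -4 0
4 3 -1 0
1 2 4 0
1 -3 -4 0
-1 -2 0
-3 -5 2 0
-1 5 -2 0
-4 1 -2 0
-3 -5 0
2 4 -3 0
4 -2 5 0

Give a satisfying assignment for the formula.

v1=False, v2=False, v3=False, v4=True, v5=True

Try v1 = False.
Branch on v2: take v2 = False.
  then v4 is forced to True.
  then v5 is forced to True.
  then v3 is forced to False.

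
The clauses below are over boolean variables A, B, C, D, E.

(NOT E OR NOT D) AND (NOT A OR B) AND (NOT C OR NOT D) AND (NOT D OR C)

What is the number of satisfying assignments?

12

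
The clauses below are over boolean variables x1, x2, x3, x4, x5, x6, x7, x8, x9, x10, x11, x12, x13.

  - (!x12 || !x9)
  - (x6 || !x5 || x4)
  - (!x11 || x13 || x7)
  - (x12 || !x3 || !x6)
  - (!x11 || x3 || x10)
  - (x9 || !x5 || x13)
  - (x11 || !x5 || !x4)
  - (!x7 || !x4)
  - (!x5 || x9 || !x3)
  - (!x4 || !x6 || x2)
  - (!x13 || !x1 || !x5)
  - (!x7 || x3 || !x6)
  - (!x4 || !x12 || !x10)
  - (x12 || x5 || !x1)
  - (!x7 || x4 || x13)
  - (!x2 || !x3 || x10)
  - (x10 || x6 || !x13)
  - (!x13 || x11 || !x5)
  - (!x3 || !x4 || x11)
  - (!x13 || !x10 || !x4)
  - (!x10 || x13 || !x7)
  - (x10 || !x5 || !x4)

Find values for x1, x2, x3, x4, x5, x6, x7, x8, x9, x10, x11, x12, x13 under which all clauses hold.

x1 = True, x2 = False, x3 = True, x4 = False, x5 = False, x6 = False, x7 = False, x8 = False, x9 = False, x10 = True, x11 = False, x12 = True, x13 = True

Check each clause:
  1. (!x12 || !x9) — !x9 is true.
  2. (x6 || x4 || !x5) — !x5 is true.
  3. (!x11 || x13 || x7) — !x11 is true.
  4. (!x3 || !x6 || x12) — !x6 is true.
  5. (!x11 || x10 || x3) — x10 is true.
  6. (x9 || !x5 || x13) — !x5 is true.
  7. (!x4 || x11 || !x5) — !x5 is true.
  8. (!x7 || !x4) — !x7 is true.
  9. (x9 || !x5 || !x3) — !x5 is true.
  10. (x2 || !x4 || !x6) — !x6 is true.
  11. (!x1 || !x5 || !x13) — !x5 is true.
  12. (!x7 || !x6 || x3) — !x7 is true.
  13. (!x12 || !x4 || !x10) — !x4 is true.
  14. (x5 || x12 || !x1) — x12 is true.
  15. (!x7 || x13 || x4) — !x7 is true.
  16. (!x3 || x10 || !x2) — x10 is true.
  17. (!x13 || x10 || x6) — x10 is true.
  18. (!x5 || x11 || !x13) — !x5 is true.
  19. (!x3 || x11 || !x4) — !x4 is true.
  20. (!x13 || !x10 || !x4) — !x4 is true.
  21. (!x10 || !x7 || x13) — !x7 is true.
  22. (!x4 || !x5 || x10) — x10 is true.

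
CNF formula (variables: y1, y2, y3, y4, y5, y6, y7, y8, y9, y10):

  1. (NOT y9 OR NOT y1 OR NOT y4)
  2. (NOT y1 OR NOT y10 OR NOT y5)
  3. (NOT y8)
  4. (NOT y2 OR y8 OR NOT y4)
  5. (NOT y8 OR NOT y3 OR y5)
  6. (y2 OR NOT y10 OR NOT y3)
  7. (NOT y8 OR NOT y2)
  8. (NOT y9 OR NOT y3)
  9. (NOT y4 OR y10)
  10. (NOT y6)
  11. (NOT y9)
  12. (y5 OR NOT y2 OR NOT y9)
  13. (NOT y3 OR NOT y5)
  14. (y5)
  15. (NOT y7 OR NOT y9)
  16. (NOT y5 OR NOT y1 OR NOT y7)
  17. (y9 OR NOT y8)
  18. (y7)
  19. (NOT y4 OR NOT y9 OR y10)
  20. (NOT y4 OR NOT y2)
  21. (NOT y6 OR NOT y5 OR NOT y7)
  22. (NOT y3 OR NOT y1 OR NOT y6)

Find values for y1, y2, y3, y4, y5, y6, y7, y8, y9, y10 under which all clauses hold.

(NOT y8) is a unit clause, so y8 = False.
Unit propagation: (NOT y6) forces y6 = False.
Unit propagation: (NOT y9) forces y9 = False.
The clause (y5) is unit: y5 must be True.
Unit propagation: (NOT y3) forces y3 = False.
(y7) is a unit clause, so y7 = True.
(NOT y1) is a unit clause, so y1 = False.
Pure literal: y2 appears only negated; assign y2 = False.
y4 occurs only negated in the remaining clauses — set y4 = False.
y10 is now unconstrained; take y10 = True.

y1 = False  y2 = False  y3 = False  y4 = False  y5 = True  y6 = False  y7 = True  y8 = False  y9 = False  y10 = True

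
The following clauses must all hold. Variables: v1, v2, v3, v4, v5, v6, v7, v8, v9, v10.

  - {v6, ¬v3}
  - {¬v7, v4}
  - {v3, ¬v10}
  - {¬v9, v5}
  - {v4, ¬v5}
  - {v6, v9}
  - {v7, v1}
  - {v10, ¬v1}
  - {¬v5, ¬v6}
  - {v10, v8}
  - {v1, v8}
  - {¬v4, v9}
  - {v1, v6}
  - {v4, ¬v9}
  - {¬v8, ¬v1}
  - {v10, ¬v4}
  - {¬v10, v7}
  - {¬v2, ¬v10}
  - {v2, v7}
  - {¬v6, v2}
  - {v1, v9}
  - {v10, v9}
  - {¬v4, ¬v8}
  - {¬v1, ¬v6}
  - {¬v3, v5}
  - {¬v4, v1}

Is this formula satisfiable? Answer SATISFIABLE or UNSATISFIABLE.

UNSATISFIABLE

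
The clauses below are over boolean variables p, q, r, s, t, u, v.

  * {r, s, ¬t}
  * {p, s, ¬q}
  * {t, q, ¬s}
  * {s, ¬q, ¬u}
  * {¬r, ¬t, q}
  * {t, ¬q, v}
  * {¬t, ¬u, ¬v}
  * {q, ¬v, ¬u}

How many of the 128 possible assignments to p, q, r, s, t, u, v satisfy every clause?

42

Case analysis on q and t:
  q=1, t=1: 14 of the 32 assignments to (p,r,s,u,v) work.
  q=1, t=0: r free; 5 ways for (p,s,u,v) × 2^1 = 10.
  q=0, t=1: p free; 3 ways for (r,s,u,v) × 2^1 = 6.
  q=0, t=0: p, r free; 3 ways for (s,u,v) × 2^2 = 12.
Total: 14 + 10 + 6 + 12 = 42.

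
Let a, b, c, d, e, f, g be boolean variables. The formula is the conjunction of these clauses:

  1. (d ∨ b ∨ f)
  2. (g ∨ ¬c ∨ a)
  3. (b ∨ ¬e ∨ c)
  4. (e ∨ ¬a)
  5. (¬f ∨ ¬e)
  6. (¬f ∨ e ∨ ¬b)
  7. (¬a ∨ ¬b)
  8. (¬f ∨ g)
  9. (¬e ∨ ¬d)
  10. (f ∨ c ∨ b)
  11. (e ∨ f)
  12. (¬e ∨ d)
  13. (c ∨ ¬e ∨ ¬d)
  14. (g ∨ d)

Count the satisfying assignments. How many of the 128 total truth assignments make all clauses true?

The models are:
  a=F b=F c=F d=F e=F f=T g=T
  a=F b=F c=F d=T e=F f=T g=T
  a=F b=F c=T d=F e=F f=T g=T
  a=F b=F c=T d=T e=F f=T g=T
That's 4 in total.

4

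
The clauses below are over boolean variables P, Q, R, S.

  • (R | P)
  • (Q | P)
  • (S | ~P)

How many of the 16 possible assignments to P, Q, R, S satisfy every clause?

6

The models are:
  P=F Q=T R=T S=F
  P=F Q=T R=T S=T
  P=T Q=F R=F S=T
  P=T Q=F R=T S=T
  P=T Q=T R=F S=T
  P=T Q=T R=T S=T
Count: 6.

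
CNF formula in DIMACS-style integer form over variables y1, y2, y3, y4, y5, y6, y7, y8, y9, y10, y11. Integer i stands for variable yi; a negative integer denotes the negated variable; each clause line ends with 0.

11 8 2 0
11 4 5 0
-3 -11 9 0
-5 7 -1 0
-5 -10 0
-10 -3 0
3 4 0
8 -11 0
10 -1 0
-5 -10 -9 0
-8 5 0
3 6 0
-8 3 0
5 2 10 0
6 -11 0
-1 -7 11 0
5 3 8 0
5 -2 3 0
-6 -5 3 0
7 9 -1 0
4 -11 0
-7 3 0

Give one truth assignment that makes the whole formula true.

y1 occurs only negated in the remaining clauses — set y1 = False.
Pure literal: y4 appears only positively; assign y4 = True.
Try y2 = True.
For the remaining variables, y3 = True, y5 = True, y6 = False, y7 = False, y8 = True, y9 = True, y10 = False, y11 = False works.
Every clause has at least one true literal under this assignment.

y1=F, y2=T, y3=T, y4=T, y5=T, y6=F, y7=F, y8=T, y9=T, y10=F, y11=F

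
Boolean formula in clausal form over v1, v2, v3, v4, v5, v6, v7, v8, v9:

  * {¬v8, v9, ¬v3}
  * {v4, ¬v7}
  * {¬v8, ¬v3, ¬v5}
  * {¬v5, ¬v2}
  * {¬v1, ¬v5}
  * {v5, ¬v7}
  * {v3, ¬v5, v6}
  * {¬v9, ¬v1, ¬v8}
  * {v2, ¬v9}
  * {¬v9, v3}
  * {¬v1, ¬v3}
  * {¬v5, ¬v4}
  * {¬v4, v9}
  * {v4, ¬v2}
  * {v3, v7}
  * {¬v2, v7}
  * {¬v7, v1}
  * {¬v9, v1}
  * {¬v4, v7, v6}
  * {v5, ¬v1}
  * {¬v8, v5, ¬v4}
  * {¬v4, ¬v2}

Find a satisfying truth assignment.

Pure literal: v8 appears only negated; assign v8 = False.
Branch on v1: take v1 = False.
  then v7 is forced to False.
  then v3 is forced to True.
  then v2 is forced to False.
  then v9 is forced to False.
  then v4 is forced to False.
v5, v6 are now unconstrained; take v5 = False, v6 = False.
Every clause has at least one true literal under this assignment.

v1 = F, v2 = F, v3 = T, v4 = F, v5 = F, v6 = F, v7 = F, v8 = F, v9 = F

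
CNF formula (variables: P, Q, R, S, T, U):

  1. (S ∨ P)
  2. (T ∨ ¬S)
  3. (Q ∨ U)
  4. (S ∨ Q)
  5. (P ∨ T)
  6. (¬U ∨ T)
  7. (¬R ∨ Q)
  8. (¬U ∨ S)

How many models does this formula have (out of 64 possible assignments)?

14

Split on S, then Q.
  S=1, Q=1: forces T=1; P, R, U free → 2^3 = 8.
  S=1, Q=0: remaining (P,R,T,U) ∈ {(0,0,1,1); (1,0,1,1)} — 2.
  S=0, Q=1: remaining (P,R,T,U) ∈ {(1,0,0,0); (1,0,1,0); (1,1,0,0); (1,1,1,0)} — 4.
  S=0, Q=0: a clause becomes empty — 0.
Total: 8 + 2 + 4 + 0 = 14.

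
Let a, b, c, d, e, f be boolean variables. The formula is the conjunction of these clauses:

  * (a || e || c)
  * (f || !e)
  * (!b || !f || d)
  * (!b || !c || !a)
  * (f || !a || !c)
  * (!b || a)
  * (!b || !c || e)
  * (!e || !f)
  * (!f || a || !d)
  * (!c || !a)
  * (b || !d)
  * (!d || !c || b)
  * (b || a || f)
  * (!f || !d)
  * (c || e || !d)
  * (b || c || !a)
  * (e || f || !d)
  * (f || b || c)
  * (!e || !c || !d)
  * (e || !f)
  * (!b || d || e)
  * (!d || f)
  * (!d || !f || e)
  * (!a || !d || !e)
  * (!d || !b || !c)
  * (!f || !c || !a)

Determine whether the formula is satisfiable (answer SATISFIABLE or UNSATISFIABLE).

d = True:
  propagation gives b=True, a=True, c=False, f=False; an empty clause results — contradiction.
d = False:
  a = True:
    propagation gives c=False, b=True, f=False, e=False; an empty clause results — contradiction.
  a = False:
    propagation gives b=False, f=True, e=False; an empty clause results — contradiction.
Every branch closes, so no satisfying assignment exists.

UNSATISFIABLE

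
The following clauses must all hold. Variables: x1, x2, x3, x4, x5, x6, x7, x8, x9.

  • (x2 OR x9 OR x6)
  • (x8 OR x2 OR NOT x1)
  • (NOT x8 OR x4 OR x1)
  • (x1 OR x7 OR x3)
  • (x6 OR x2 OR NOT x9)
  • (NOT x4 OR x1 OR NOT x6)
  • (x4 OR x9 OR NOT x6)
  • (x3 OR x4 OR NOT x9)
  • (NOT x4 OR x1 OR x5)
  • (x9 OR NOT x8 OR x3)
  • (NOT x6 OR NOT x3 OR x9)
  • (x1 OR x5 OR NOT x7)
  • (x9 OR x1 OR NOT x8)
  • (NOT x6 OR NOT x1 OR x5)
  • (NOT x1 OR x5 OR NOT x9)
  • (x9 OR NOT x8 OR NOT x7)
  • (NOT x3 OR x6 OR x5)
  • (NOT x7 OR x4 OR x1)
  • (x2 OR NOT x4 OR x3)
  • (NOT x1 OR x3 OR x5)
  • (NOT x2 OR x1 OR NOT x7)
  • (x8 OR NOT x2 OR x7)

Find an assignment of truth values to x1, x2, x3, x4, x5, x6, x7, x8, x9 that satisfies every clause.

x1=True, x2=True, x3=False, x4=False, x5=True, x6=False, x7=True, x8=False, x9=False

Check each clause:
  1. (x6 OR x2 OR x9) — x2 is true.
  2. (NOT x1 OR x2 OR x8) — x2 is true.
  3. (NOT x8 OR x1 OR x4) — NOT x8 is true.
  4. (x7 OR x3 OR x1) — x1 is true.
  5. (x6 OR x2 OR NOT x9) — x2 is true.
  6. (NOT x4 OR x1 OR NOT x6) — x1 is true.
  7. (NOT x6 OR x4 OR x9) — NOT x6 is true.
  8. (x3 OR NOT x9 OR x4) — NOT x9 is true.
  9. (x1 OR x5 OR NOT x4) — x1 is true.
  10. (x3 OR NOT x8 OR x9) — NOT x8 is true.
  11. (NOT x6 OR NOT x3 OR x9) — NOT x6 is true.
  12. (NOT x7 OR x5 OR x1) — x5 is true.
  13. (x9 OR NOT x8 OR x1) — NOT x8 is true.
  14. (x5 OR NOT x6 OR NOT x1) — NOT x6 is true.
  15. (NOT x1 OR x5 OR NOT x9) — x5 is true.
  16. (NOT x8 OR NOT x7 OR x9) — NOT x8 is true.
  17. (x6 OR x5 OR NOT x3) — NOT x3 is true.
  18. (x4 OR x1 OR NOT x7) — x1 is true.
  19. (NOT x4 OR x3 OR x2) — x2 is true.
  20. (x3 OR NOT x1 OR x5) — x5 is true.
  21. (NOT x7 OR x1 OR NOT x2) — x1 is true.
  22. (x8 OR NOT x2 OR x7) — x7 is true.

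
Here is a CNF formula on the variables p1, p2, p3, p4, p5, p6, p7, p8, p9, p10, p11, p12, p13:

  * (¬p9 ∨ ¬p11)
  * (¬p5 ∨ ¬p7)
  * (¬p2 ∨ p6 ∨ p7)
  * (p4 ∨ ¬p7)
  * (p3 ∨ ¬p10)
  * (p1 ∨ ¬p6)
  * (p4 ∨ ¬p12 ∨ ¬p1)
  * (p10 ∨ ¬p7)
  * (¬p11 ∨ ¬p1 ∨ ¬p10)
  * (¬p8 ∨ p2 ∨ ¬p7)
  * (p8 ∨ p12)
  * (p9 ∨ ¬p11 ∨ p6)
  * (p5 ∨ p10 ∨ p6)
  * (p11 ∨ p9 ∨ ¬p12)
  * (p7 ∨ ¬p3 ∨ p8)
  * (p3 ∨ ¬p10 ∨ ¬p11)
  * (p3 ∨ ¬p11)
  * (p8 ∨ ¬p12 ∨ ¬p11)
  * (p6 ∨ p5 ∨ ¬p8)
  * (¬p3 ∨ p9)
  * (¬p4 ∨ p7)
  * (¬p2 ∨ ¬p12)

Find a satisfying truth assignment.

Branch on p1: take p1 = True.
Branch on p2: take p2 = False.
Set p3 = False and propagate.
  then p10 is forced to False.
  then p7 is forced to False.
  then p11 is forced to False.
  then p4 is forced to False.
  then p12 is forced to False.
  then p8 is forced to True.
For the remaining variables, p5 = True, p6 = False, p9 = True, p13 = True works.

p1=T, p2=F, p3=F, p4=F, p5=T, p6=F, p7=F, p8=T, p9=T, p10=F, p11=F, p12=F, p13=T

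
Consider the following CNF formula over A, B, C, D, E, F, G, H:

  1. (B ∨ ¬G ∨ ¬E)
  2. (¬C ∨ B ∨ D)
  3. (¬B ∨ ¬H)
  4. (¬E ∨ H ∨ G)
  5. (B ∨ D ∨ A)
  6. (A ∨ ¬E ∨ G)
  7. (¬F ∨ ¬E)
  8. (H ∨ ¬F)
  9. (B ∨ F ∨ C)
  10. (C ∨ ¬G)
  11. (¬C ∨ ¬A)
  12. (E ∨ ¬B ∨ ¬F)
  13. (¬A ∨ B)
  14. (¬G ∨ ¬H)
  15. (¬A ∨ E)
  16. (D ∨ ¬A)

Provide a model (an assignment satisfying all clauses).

A = F, B = F, C = T, D = T, E = F, F = F, G = F, H = T

D occurs only positively in the remaining clauses — set D = True.
Try A = False.
The remaining clauses are satisfied by B = False, C = True, E = False, F = False, G = False, H = True.
Every clause has at least one true literal under this assignment.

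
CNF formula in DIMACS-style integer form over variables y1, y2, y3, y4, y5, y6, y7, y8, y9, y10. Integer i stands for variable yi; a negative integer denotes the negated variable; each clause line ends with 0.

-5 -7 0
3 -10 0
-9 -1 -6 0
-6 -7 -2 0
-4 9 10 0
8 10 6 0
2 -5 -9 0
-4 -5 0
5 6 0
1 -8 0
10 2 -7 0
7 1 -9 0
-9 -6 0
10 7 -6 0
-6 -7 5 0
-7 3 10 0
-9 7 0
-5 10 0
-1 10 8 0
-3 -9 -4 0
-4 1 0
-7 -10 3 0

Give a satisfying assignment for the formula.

Pure literal: y4 appears only negated; assign y4 = False.
Try y1 = False.
  then y8 is forced to False.
Try y2 = False.
Branch on y3: take y3 = True.
For the remaining variables, y5 = True, y6 = False, y7 = False, y9 = False, y10 = True works.

y1 = 0  y2 = 0  y3 = 1  y4 = 0  y5 = 1  y6 = 0  y7 = 0  y8 = 0  y9 = 0  y10 = 1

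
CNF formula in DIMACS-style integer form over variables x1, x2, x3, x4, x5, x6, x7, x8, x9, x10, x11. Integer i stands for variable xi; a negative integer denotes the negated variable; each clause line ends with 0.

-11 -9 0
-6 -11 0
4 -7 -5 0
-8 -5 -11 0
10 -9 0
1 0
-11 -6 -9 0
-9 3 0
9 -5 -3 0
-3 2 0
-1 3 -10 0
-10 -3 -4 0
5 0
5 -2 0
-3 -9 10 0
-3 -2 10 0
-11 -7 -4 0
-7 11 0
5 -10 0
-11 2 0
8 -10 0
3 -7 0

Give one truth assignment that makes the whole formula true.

x1=T, x2=T, x3=T, x4=F, x5=T, x6=T, x7=F, x8=T, x9=T, x10=T, x11=F

Check each clause:
  1. (!x11 || !x9) — !x11 is true.
  2. (!x11 || !x6) — !x11 is true.
  3. (!x7 || x4 || !x5) — !x7 is true.
  4. (!x11 || !x5 || !x8) — !x11 is true.
  5. (x10 || !x9) — x10 is true.
  6. (x1) — x1 is true.
  7. (!x11 || !x9 || !x6) — !x11 is true.
  8. (!x9 || x3) — x3 is true.
  9. (!x3 || x9 || !x5) — x9 is true.
  10. (x2 || !x3) — x2 is true.
  11. (x3 || !x10 || !x1) — x3 is true.
  12. (!x4 || !x3 || !x10) — !x4 is true.
  13. (x5) — x5 is true.
  14. (x5 || !x2) — x5 is true.
  15. (!x9 || x10 || !x3) — x10 is true.
  16. (!x2 || x10 || !x3) — x10 is true.
  17. (!x11 || !x4 || !x7) — !x7 is true.
  18. (!x7 || x11) — !x7 is true.
  19. (!x10 || x5) — x5 is true.
  20. (x2 || !x11) — x2 is true.
  21. (x8 || !x10) — x8 is true.
  22. (x3 || !x7) — !x7 is true.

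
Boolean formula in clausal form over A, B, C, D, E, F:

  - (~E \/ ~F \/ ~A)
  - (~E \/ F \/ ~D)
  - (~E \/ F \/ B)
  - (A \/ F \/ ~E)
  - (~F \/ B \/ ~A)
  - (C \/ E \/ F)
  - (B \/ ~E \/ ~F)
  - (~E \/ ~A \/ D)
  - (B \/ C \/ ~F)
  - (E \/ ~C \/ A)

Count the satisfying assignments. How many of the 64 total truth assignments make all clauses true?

Split on E, then F.
  E=T, F=T: remaining (A,B,C,D) ∈ {(F,T,F,F); (F,T,F,T); (F,T,T,F); (F,T,T,T)} — 4.
  E=T, F=F: a clause becomes empty — 0.
  E=F, F=T: D free; 3 ways for (A,B,C) × 2^1 = 6.
  E=F, F=F: remaining (A,B,C,D) ∈ {(T,F,T,F); (T,F,T,T); (T,T,T,F); (T,T,T,T)} — 4.
Total: 4 + 0 + 6 + 4 = 14.

14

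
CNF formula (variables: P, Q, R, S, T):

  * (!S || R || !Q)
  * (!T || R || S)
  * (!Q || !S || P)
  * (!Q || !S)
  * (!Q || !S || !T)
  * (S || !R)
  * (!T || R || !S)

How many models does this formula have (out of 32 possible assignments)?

10

Case analysis on S and Q:
  S=1, Q=1: a clause becomes empty — 0.
  S=1, Q=0: P free; 3 ways for (R,T) × 2^1 = 6.
  S=0, Q=1: remaining (P,R,T) ∈ {(0,0,0); (1,0,0)} — 2.
  S=0, Q=0: remaining (P,R,T) ∈ {(0,0,0); (1,0,0)} — 2.
Total: 0 + 6 + 2 + 2 = 10.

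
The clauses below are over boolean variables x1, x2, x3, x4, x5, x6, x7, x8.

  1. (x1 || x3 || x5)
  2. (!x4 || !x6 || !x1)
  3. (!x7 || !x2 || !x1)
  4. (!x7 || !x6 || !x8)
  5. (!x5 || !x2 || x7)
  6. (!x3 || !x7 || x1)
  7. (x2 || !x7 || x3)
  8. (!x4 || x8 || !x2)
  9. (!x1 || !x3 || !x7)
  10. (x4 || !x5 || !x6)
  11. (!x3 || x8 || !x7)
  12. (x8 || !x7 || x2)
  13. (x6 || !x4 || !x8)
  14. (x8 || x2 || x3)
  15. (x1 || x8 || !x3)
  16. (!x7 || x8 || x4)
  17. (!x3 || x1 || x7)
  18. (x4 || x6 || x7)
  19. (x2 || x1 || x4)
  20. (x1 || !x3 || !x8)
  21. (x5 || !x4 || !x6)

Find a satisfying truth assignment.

x1=T, x2=F, x3=F, x4=F, x5=F, x6=T, x7=F, x8=T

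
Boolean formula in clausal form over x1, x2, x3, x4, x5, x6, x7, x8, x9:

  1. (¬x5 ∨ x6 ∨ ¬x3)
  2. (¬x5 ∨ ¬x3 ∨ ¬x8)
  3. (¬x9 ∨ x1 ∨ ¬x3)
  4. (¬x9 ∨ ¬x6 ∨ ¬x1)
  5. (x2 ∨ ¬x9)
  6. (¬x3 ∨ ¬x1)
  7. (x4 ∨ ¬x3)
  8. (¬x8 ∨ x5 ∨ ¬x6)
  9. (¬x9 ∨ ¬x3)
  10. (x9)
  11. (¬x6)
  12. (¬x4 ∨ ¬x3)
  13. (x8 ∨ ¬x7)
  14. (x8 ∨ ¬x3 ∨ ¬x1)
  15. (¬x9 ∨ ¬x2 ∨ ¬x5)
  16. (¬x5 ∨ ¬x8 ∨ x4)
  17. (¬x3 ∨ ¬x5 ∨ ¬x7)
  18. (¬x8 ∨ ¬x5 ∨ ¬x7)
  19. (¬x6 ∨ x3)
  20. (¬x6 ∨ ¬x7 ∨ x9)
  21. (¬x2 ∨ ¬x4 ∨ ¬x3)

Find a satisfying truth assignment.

x1=1  x2=1  x3=0  x4=1  x5=0  x6=0  x7=0  x8=0  x9=1

Unit propagation: (x9) forces x9 = True.
The clause (x2) is unit: x2 must be True.
The clause (¬x3) is unit: x3 must be False.
Unit propagation: (¬x6) forces x6 = False.
Unit propagation: (¬x5) forces x5 = False.
Pure literal: x7 appears only negated; assign x7 = False.
x1, x4, x8 are now unconstrained; take x1 = True, x4 = True, x8 = False.
Check each clause:
  1. (¬x5 ∨ x6 ∨ ¬x3) — ¬x5 is true.
  2. (¬x5 ∨ ¬x3 ∨ ¬x8) — ¬x8 is true.
  3. (¬x3 ∨ ¬x9 ∨ x1) — x1 is true.
  4. (¬x9 ∨ ¬x1 ∨ ¬x6) — ¬x6 is true.
  5. (¬x9 ∨ x2) — x2 is true.
  6. (¬x3 ∨ ¬x1) — ¬x3 is true.
  7. (x4 ∨ ¬x3) — x4 is true.
  8. (x5 ∨ ¬x6 ∨ ¬x8) — ¬x8 is true.
  9. (¬x9 ∨ ¬x3) — ¬x3 is true.
  10. (x9) — x9 is true.
  11. (¬x6) — ¬x6 is true.
  12. (¬x3 ∨ ¬x4) — ¬x3 is true.
  13. (¬x7 ∨ x8) — ¬x7 is true.
  14. (¬x3 ∨ x8 ∨ ¬x1) — ¬x3 is true.
  15. (¬x9 ∨ ¬x2 ∨ ¬x5) — ¬x5 is true.
  16. (¬x5 ∨ x4 ∨ ¬x8) — ¬x8 is true.
  17. (¬x3 ∨ ¬x5 ∨ ¬x7) — ¬x7 is true.
  18. (¬x7 ∨ ¬x5 ∨ ¬x8) — ¬x8 is true.
  19. (x3 ∨ ¬x6) — ¬x6 is true.
  20. (¬x6 ∨ ¬x7 ∨ x9) — x9 is true.
  21. (¬x4 ∨ ¬x2 ∨ ¬x3) — ¬x3 is true.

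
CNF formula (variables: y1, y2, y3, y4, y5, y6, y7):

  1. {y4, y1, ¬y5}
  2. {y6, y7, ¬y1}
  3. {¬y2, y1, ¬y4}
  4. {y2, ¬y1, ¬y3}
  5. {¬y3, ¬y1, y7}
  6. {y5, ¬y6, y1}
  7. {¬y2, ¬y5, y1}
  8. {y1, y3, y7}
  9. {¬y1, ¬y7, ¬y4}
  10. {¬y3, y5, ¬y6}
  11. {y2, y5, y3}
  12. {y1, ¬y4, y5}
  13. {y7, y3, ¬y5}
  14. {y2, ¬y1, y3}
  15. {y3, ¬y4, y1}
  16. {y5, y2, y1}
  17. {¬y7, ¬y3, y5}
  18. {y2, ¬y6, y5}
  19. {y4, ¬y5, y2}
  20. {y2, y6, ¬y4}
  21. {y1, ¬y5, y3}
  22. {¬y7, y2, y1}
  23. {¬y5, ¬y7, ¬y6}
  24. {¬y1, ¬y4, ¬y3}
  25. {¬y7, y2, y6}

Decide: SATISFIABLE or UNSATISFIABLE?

SATISFIABLE

Try y1 = False.
Try y2 = True.
  then y4 is forced to False.
  then y5 is forced to False.
  then y6 is forced to False.
The remaining clauses are satisfied by y3 = False, y7 = True.
Every clause has at least one true literal under this assignment.
So y1 = False, y2 = True, y3 = False, y4 = False, y5 = False, y6 = False, y7 = True is a satisfying assignment.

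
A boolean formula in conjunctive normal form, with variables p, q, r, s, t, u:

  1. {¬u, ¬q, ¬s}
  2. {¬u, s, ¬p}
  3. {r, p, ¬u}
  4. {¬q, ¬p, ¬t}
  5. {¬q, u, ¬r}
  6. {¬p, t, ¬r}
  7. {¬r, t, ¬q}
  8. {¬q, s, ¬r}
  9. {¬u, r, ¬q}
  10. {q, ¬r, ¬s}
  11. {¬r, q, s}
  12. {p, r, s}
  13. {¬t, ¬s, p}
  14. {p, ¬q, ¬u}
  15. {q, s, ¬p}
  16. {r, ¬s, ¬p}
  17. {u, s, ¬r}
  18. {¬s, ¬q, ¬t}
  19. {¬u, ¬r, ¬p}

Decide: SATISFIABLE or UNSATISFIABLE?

Set p = True and propagate.
The remaining clauses are satisfied by q = True, r = False, s = False, t = False, u = False.
So p=1  q=1  r=0  s=0  t=0  u=0 is a satisfying assignment.

SATISFIABLE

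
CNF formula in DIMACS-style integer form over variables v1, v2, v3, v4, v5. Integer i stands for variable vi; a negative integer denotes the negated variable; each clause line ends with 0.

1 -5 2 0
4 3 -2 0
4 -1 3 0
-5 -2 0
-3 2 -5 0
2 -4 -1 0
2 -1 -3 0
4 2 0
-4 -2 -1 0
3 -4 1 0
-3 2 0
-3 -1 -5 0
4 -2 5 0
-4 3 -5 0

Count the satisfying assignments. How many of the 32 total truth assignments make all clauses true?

1

Satisfying assignments:
  v1=0 v2=1 v3=1 v4=1 v5=0
That's 1 in total.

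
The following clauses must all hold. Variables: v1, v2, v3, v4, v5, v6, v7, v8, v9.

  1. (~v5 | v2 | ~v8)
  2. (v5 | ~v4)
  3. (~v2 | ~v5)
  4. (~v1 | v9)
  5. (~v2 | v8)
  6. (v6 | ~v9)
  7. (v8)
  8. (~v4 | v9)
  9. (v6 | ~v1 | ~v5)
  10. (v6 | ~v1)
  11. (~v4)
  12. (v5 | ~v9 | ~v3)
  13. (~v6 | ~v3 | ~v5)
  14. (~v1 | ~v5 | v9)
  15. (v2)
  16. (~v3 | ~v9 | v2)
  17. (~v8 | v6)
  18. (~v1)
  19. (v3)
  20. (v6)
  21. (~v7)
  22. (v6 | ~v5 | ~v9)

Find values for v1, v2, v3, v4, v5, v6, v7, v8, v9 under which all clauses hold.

v1=False, v2=True, v3=True, v4=False, v5=False, v6=True, v7=False, v8=True, v9=False

Check each clause:
  1. (v2 | ~v5 | ~v8) — v2 is true.
  2. (v5 | ~v4) — ~v4 is true.
  3. (~v2 | ~v5) — ~v5 is true.
  4. (~v1 | v9) — ~v1 is true.
  5. (v8 | ~v2) — v8 is true.
  6. (~v9 | v6) — v6 is true.
  7. (v8) — v8 is true.
  8. (~v4 | v9) — ~v4 is true.
  9. (~v1 | v6 | ~v5) — ~v5 is true.
  10. (~v1 | v6) — v6 is true.
  11. (~v4) — ~v4 is true.
  12. (v5 | ~v9 | ~v3) — ~v9 is true.
  13. (~v5 | ~v6 | ~v3) — ~v5 is true.
  14. (~v5 | ~v1 | v9) — ~v5 is true.
  15. (v2) — v2 is true.
  16. (~v9 | ~v3 | v2) — v2 is true.
  17. (v6 | ~v8) — v6 is true.
  18. (~v1) — ~v1 is true.
  19. (v3) — v3 is true.
  20. (v6) — v6 is true.
  21. (~v7) — ~v7 is true.
  22. (v6 | ~v5 | ~v9) — ~v5 is true.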